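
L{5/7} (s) 5/ (7*s)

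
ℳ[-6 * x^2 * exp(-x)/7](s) -6 * gamma(s+2)/7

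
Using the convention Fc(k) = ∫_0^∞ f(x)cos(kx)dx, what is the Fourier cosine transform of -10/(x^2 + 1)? -5 * pi * exp(-k)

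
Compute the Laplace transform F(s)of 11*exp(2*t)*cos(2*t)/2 11*(s - 2)/(2*((s - 2)^2+4))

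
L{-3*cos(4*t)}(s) -3*s/(s^2+16)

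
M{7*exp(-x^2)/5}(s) 7*gamma(s/2)/10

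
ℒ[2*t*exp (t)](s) 2/ (s - 1)^2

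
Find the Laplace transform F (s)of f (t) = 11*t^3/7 66/ (7*s^4)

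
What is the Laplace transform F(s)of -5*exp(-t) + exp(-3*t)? 1/(s + 3) - 5/(s + 1)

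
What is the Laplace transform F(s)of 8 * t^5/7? 960/(7 * s^6)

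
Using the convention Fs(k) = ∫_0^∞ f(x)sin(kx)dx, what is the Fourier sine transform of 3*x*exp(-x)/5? 6*k/(5*(k^2+1)^2)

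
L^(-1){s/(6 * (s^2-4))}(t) cosh(2 * t)/6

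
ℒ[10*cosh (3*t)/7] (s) 10*s/ (7*(s^2-9))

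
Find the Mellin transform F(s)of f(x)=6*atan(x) -3*pi*sec(pi*s/2)/s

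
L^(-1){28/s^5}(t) 7 * t^4/6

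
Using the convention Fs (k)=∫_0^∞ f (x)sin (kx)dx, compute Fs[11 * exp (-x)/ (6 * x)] 11 * atan (k)/6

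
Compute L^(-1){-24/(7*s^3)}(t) -12*t^2/7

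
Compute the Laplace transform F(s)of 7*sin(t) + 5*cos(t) 7/(s^2 + 1) + 5*s/(s^2 + 1)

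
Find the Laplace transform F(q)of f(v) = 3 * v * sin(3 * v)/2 9 * q/(q^2 + 9)^2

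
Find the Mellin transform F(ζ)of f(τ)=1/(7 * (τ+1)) pi * csc(pi * ζ)/7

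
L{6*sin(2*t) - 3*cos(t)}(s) 12/(s^2 + 4) - 3*s/(s^2 + 1)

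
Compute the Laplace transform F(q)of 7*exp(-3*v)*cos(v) 7*(q + 3)/((q + 3)^2 + 1)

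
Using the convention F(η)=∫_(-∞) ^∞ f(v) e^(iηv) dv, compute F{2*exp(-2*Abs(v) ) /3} 8/(3*(η^2 + 4) ) 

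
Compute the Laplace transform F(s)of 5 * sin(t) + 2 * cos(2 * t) 5/(s^2 + 1) + 2 * s/(s^2 + 4)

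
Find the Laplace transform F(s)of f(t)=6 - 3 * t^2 6/s - 6/s^3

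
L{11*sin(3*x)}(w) 33/(w^2+9)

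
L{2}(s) 2/s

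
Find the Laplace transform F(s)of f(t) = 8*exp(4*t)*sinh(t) 8/((s - 4)^2 - 1)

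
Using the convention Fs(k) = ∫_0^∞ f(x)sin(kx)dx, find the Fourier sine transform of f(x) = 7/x 7*pi/2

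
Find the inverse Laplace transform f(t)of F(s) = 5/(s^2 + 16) 5 * sin(4 * t)/4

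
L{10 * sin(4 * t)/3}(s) 40/(3 * (s^2 + 16))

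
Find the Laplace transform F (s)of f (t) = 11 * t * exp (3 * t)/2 11/ (2 * (s - 3)^2)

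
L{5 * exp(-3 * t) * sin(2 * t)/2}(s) 5/((s + 3)^2 + 4)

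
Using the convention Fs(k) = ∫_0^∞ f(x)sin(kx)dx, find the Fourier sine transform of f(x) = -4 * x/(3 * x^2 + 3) -2 * pi * exp(-k)/3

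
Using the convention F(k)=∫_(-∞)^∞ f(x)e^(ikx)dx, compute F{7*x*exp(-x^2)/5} 7*I*sqrt(pi)*k*exp(-k^2/4)/10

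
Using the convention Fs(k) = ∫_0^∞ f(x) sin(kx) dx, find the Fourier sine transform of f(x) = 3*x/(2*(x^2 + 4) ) 3*pi*exp(-2*k) /4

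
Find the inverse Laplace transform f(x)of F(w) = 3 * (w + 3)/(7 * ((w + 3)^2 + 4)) 3 * exp(-3 * x) * cos(2 * x)/7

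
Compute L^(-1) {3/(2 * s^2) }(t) 3 * t/2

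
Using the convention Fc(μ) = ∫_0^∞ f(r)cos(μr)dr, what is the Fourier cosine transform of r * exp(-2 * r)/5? (4 - μ^2)/(5 * (μ^2 + 4)^2)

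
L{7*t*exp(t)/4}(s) 7/(4*(s - 1)^2)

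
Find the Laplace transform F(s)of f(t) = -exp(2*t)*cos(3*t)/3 (2 - s)/(3*((s - 2)^2 + 9))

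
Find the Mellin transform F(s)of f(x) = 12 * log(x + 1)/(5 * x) -12 * pi * csc(pi * s)/(5 * s - 5)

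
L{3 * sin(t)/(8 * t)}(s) 3 * atan(1/s)/8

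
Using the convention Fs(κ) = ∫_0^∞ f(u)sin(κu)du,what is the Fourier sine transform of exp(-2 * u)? κ/(κ^2+4)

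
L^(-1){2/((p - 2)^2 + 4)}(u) exp(2 * u) * sin(2 * u)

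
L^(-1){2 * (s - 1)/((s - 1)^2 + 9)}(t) 2 * exp(t) * cos(3 * t)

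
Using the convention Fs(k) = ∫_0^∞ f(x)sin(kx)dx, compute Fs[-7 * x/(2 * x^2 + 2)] -7 * pi * exp(-k)/4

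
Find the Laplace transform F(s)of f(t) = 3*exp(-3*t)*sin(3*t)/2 9/(2*((s + 3)^2 + 9))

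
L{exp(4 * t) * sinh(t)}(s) 1/((s - 4)^2 - 1)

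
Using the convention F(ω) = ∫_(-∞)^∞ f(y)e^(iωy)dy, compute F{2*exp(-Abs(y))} 4/(ω^2 + 1)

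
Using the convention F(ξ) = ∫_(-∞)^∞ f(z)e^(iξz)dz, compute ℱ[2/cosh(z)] 2*pi/cosh(pi*ξ/2)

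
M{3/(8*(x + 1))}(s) 3*pi*csc(pi*s)/8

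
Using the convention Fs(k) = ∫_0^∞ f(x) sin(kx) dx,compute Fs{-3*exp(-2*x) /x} -3*atan(k/2) 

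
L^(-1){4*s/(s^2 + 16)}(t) 4*cos(4*t)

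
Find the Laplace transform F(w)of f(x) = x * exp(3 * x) (w - 3)^(-2)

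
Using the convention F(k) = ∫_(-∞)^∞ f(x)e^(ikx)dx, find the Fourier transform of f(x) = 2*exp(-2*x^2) sqrt(2)*sqrt(pi)*exp(-k^2/8)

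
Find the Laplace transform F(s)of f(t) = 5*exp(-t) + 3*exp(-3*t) 5/(s + 1) + 3/(s + 3)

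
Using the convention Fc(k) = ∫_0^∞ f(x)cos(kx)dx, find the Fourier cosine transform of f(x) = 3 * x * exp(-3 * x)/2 3 * (9 - k^2)/(2 * (k^2 + 9)^2)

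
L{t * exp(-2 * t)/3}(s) 1/(3 * (s + 2)^2)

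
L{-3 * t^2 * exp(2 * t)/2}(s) -3/(s - 2)^3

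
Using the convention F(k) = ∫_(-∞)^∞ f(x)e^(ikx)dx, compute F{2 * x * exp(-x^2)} I * sqrt(pi) * k * exp(-k^2/4)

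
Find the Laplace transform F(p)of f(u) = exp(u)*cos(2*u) (p - 1)/((p - 1)^2 + 4)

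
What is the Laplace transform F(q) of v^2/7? 2/(7*q^3) 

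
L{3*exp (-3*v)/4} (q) 3/ (4*(q + 3))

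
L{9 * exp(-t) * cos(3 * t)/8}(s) 9 * (s+1)/(8 * ((s+1)^2+9))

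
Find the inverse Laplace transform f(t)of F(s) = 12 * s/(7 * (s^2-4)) 12 * cosh(2 * t)/7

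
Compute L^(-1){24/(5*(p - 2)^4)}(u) 4*u^3*exp(2*u)/5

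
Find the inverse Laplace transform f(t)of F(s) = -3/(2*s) -3/2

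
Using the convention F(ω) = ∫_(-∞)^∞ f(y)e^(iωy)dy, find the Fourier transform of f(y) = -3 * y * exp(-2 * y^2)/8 -3 * sqrt(2) * I * sqrt(pi) * ω * exp(-ω^2/8)/64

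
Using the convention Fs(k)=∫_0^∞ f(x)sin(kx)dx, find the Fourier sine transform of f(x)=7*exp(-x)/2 7*k/(2*(k^2+1))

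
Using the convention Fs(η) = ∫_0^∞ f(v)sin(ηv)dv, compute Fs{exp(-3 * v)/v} atan(η/3)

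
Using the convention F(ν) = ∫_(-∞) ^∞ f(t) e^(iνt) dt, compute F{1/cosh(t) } pi/cosh(pi * ν/2) 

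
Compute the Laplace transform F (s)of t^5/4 30/s^6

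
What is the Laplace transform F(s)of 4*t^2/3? 8/(3*s^3)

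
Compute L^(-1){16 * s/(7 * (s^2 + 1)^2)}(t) 8 * t * sin(t)/7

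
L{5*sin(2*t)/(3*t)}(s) 5*atan(2/s)/3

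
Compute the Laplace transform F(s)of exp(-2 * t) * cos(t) (s + 2)/((s + 2)^2 + 1)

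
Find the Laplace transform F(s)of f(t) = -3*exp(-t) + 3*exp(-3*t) 3/(s + 3)-3/(s + 1)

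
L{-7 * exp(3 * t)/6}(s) -7/(6 * s - 18)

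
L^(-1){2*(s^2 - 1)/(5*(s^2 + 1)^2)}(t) 2*t*cos(t)/5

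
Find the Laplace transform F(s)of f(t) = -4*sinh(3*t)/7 -12/(7*s^2-63)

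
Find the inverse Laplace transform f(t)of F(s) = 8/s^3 4 * t^2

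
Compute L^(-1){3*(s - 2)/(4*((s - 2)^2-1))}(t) 3*exp(2*t)*cosh(t)/4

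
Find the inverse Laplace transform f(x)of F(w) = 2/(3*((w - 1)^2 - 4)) exp(x)*sinh(2*x)/3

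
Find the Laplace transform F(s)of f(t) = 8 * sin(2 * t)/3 16/(3 * (s^2 + 4))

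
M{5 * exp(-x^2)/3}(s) 5 * gamma(s/2)/6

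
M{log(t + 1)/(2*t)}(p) -pi*csc(pi*p)/(2*p - 2)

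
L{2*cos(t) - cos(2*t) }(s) 2*s/(s^2 + 1) - s/(s^2 + 4) 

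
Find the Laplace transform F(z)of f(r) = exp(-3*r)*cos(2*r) (z + 3)/((z + 3)^2 + 4)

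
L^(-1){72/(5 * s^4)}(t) 12 * t^3/5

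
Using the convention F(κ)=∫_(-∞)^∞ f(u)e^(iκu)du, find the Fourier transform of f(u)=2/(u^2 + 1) 2*pi*exp(-Abs(κ))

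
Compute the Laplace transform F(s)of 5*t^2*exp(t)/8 5/(4*(s - 1)^3)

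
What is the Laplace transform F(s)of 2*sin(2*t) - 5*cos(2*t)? 4/(s^2 + 4) - 5*s/(s^2 + 4)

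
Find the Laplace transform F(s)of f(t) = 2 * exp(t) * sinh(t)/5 2/(5 * s * (s - 2))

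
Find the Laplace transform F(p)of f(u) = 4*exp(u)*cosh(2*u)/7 4*(p - 1)/(7*((p - 1)^2 - 4))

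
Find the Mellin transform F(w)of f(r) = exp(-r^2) gamma(w/2)/2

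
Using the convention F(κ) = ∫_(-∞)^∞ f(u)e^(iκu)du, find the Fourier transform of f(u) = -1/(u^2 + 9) -pi*exp(-3*Abs(κ))/3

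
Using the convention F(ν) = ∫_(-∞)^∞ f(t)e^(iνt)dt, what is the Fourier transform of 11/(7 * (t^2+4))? 11 * pi * exp(-2 * Abs(ν))/14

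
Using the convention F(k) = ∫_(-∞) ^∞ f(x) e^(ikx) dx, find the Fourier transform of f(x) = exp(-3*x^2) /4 sqrt(3)*sqrt(pi)*exp(-k^2/12) /12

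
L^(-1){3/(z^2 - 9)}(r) sinh(3*r)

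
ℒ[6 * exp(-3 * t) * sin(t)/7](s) 6/(7 * ((s + 3)^2 + 1))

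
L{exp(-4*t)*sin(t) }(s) 1/((s + 4) ^2 + 1) 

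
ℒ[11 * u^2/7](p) 22/(7 * p^3)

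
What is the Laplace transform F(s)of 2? 2/s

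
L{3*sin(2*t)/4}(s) 3/(2*(s^2+4))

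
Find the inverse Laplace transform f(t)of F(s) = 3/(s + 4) 3*exp(-4*t)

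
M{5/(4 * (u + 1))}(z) 5 * pi * csc(pi * z)/4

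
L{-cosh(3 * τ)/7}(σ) -σ/(7 * σ^2 - 63)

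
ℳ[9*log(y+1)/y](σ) -9*pi*csc(pi*σ)/(σ - 1)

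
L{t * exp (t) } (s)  (s - 1) ^ (-2) 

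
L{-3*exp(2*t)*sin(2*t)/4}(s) -3/(2*(s - 2)^2 + 8)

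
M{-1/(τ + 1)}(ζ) -pi * csc(pi * ζ)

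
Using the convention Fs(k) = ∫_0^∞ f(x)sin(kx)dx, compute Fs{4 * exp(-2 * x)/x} 4 * atan(k/2)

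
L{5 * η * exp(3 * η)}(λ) 5/(λ - 3)^2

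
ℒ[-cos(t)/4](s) -s/(4*s^2 + 4)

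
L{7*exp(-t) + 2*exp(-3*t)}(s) 7/(s + 1) + 2/(s + 3)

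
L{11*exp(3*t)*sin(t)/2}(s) 11/(2*((s - 3)^2+1))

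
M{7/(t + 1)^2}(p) -7 * pi * (p - 1)/sin(pi * p)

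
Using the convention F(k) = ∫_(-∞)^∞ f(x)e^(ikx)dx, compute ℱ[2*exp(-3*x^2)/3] 2*sqrt(3)*sqrt(pi)*exp(-k^2/12)/9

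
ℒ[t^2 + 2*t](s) 2/s^3 + 2/s^2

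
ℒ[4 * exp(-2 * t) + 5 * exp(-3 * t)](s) 5/(s + 3) + 4/(s + 2)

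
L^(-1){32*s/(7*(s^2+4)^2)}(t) 8*t*sin(2*t)/7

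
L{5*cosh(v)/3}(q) 5*q/(3*(q^2 - 1))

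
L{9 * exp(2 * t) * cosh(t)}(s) 9 * (s - 2)/((s - 2)^2-1)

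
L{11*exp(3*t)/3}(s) 11/(3*(s - 3))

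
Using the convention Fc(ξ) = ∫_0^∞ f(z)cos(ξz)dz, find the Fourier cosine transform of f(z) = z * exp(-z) (1 - ξ^2)/(ξ^2 + 1)^2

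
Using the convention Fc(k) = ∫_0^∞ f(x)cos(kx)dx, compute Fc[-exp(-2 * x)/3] -2/(3 * k^2 + 12)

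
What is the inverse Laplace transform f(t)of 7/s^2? 7*t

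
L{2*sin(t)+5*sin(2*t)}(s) 2/(s^2+1)+10/(s^2+4)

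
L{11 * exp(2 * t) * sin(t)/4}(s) 11/(4 * ((s - 2)^2+1))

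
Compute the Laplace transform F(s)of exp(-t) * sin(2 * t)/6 1/(3 * ((s + 1)^2 + 4))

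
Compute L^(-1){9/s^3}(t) 9*t^2/2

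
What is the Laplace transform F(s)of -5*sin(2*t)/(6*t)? -5*atan(2/s)/6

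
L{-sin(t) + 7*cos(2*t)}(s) 7*s/(s^2 + 4) - 1/(s^2 + 1)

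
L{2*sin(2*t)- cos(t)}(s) 4/(s^2 + 4)- s/(s^2 + 1)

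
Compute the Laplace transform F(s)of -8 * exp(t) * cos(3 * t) 8 * (1 - s)/((s - 1)^2 + 9)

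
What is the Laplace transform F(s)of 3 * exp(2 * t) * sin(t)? 3/((s - 2)^2 + 1)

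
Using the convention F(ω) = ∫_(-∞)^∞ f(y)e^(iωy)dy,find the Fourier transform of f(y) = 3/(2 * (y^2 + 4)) 3 * pi * exp(-2 * Abs(ω))/4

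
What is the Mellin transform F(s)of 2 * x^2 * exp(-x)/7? 2 * gamma(s + 2)/7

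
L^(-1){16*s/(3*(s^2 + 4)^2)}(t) 4*t*sin(2*t)/3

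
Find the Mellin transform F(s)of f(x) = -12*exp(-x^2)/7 -6*gamma(s/2)/7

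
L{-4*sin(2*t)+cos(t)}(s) s/(s^2+1) - 8/(s^2+4)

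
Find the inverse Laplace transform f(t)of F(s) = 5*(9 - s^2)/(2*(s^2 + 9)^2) -5*t*cos(3*t)/2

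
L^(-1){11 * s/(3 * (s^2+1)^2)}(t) 11 * t * sin(t)/6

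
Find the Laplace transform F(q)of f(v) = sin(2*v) 2/(q^2 + 4)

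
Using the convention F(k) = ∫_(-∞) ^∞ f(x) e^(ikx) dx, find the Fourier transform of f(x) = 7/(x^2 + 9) 7*pi*exp(-3*Abs(k) ) /3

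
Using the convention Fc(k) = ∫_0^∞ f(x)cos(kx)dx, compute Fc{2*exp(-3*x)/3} 2/(k^2 + 9)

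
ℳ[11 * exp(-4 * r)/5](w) 11 * gamma(w)/(5 * 4^w)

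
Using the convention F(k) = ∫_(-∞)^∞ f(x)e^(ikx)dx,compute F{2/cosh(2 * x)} pi/cosh(pi * k/4)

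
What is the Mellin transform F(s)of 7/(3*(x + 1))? 7*pi*csc(pi*s)/3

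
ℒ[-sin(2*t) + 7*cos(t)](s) 7*s/(s^2 + 1) - 2/(s^2 + 4) 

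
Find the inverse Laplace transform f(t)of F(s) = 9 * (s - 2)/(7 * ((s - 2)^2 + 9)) 9 * exp(2 * t) * cos(3 * t)/7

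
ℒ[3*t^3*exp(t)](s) 18/(s - 1)^4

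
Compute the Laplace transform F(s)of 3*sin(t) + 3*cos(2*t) 3*s/(s^2 + 4) + 3/(s^2 + 1)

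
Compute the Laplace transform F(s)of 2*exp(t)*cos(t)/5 2*(s - 1)/(5*((s - 1)^2 + 1))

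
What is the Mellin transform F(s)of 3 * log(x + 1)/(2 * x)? -3 * pi * csc(pi * s)/(2 * s - 2)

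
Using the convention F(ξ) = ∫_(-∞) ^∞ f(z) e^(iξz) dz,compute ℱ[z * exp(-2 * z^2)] sqrt(2) * I * sqrt(pi) * ξ * exp(-ξ^2/8) /8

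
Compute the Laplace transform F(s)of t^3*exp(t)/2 3/(s - 1)^4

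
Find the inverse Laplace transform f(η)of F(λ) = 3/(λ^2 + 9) sin(3 * η)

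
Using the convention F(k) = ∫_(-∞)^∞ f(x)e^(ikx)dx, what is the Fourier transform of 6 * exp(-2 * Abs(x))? 24/(k^2+4)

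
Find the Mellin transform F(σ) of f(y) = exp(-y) gamma(σ) 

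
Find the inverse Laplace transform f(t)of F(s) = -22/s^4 -11*t^3/3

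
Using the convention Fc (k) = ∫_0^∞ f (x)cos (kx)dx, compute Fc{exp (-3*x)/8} 3/ (8*(k^2 + 9))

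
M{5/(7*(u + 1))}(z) 5*pi*csc(pi*z)/7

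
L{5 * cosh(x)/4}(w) 5 * w/(4 * (w^2 - 1))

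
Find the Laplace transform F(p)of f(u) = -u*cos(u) (1 - p^2)/(p^2 + 1)^2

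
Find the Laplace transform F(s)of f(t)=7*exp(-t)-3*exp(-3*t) 7/(s+1)-3/(s+3)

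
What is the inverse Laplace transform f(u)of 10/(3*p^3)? 5*u^2/3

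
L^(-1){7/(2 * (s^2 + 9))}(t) 7 * sin(3 * t)/6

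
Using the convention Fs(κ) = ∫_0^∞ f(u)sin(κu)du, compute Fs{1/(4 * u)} pi/8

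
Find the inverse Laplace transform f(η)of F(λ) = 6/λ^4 η^3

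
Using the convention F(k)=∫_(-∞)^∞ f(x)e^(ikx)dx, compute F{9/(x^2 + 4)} 9*pi*exp(-2*Abs(k))/2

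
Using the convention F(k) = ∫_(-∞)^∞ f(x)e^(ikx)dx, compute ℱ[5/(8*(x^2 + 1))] 5*pi*exp(-Abs(k))/8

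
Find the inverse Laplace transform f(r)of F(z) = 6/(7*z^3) 3*r^2/7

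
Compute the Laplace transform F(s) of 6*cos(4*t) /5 6*s/(5*(s^2+16) ) 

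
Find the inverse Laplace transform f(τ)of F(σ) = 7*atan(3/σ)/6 7*sin(3*τ)/(6*τ)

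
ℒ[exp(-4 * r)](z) 1/(z+4)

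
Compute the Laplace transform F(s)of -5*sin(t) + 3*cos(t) 3*s/(s^2 + 1) - 5/(s^2 + 1)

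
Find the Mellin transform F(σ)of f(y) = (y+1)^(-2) (-pi*σ+pi)/sin(pi*σ)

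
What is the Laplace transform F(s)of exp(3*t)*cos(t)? (s - 3)/((s - 3)^2 + 1)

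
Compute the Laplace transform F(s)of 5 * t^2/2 5/s^3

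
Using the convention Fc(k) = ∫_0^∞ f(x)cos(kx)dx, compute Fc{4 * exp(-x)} 4/(k^2 + 1)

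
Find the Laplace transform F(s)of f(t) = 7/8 7/(8 * s)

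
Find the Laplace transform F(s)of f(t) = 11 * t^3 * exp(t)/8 33/(4 * (s - 1)^4)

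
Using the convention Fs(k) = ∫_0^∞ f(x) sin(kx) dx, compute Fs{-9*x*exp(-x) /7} -18*k/(7*(k^2 + 1) ^2) 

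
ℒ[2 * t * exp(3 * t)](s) 2/(s - 3) ^2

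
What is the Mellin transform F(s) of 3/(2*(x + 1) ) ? 3*pi*csc(pi*s) /2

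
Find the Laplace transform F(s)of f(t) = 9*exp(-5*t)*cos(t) 9*(s+5)/((s+5)^2+1)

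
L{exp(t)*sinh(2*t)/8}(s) 1/(4*((s - 1)^2 - 4))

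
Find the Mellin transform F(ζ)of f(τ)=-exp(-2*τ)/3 -gamma(ζ)/(3*2^ζ)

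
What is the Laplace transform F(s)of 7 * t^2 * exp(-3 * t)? 14/(s+3)^3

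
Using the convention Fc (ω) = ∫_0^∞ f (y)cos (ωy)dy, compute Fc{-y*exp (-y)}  (ω^2 - 1)/ (ω^2 + 1)^2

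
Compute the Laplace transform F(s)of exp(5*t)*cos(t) (s - 5)/((s - 5)^2 + 1)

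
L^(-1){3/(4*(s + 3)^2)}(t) 3*t*exp(-3*t)/4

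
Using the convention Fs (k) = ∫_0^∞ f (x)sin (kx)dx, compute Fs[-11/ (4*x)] -11*pi/8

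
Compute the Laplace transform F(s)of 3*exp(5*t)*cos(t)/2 3*(s - 5)/(2*((s - 5)^2+1))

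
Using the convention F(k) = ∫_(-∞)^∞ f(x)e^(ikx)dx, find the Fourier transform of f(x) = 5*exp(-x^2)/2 5*sqrt(pi)*exp(-k^2/4)/2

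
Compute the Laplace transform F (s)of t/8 1/ (8*s^2)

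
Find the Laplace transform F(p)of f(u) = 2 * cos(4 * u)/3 2 * p/(3 * (p^2 + 16))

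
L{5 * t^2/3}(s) 10/(3 * s^3)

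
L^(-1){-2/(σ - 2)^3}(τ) -τ^2 * exp(2 * τ)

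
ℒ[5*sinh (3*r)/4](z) 15/ (4*(z^2 - 9))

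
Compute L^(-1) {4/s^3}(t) 2 * t^2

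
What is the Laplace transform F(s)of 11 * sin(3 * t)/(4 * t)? 11 * atan(3/s)/4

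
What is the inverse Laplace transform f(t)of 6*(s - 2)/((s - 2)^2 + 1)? 6*exp(2*t)*cos(t)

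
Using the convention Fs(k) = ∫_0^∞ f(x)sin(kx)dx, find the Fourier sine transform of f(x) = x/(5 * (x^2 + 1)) pi * exp(-k)/10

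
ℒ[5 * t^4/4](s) 30/s^5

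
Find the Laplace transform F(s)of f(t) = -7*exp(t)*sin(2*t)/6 -7/(3*(s - 1)^2 + 12)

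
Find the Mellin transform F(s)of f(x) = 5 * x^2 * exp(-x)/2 5 * gamma(s + 2)/2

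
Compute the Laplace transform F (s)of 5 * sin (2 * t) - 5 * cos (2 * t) 10/ (s^2+4) - 5 * s/ (s^2+4)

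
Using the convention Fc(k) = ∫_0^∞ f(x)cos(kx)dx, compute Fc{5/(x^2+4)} 5*pi*exp(-2*k)/4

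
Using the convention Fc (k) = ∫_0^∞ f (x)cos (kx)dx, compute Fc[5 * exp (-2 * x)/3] 10/ (3 * (k^2 + 4))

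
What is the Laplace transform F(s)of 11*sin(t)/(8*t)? 11*atan(1/s)/8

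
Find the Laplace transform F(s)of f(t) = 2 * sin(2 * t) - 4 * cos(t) 4/(s^2+4) - 4 * s/(s^2+1)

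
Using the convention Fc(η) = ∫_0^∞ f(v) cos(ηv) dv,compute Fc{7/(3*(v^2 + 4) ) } 7*pi*exp(-2*η) /12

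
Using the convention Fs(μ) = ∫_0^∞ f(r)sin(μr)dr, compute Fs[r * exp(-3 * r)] 6 * μ/(μ^2 + 9)^2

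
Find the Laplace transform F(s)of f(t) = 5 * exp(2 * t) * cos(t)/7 5 * (s - 2)/(7 * ((s - 2)^2 + 1))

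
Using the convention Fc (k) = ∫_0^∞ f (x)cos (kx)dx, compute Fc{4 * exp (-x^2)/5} 2 * sqrt (pi) * exp (-k^2/4)/5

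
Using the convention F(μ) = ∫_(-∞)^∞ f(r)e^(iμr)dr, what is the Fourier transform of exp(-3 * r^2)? sqrt(3) * sqrt(pi) * exp(-μ^2/12)/3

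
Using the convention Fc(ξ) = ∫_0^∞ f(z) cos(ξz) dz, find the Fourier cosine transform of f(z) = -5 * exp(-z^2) -5 * sqrt(pi) * exp(-ξ^2/4) /2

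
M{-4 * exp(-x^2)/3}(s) -2 * gamma(s/2)/3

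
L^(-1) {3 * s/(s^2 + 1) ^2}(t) 3 * t * sin(t) /2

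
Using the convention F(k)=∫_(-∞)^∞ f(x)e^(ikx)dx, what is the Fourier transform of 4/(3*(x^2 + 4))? 2*pi*exp(-2*Abs(k))/3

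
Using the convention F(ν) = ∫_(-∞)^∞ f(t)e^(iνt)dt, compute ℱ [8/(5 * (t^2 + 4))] 4 * pi * exp(-2 * Abs(ν))/5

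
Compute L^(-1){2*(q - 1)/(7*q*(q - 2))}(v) 2*exp(v)*cosh(v)/7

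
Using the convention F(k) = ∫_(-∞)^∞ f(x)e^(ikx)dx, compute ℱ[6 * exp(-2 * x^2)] 3 * sqrt(2) * sqrt(pi) * exp(-k^2/8)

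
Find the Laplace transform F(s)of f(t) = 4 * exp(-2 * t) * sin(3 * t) 12/((s + 2)^2 + 9)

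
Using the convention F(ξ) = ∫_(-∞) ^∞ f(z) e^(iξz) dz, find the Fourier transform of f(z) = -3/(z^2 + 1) -3*pi*exp(-Abs(ξ) ) 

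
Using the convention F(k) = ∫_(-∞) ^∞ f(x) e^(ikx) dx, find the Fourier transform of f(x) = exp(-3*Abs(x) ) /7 6/(7*(k^2 + 9) ) 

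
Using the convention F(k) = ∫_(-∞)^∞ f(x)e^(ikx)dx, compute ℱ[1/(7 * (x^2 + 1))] pi * exp(-Abs(k))/7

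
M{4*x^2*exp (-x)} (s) 4*gamma (s + 2)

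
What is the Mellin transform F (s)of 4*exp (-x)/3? 4*gamma (s)/3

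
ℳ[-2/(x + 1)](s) -2*pi*csc(pi*s)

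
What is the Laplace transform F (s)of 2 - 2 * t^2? 2/s - 4/s^3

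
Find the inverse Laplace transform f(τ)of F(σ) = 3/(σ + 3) 3 * exp(-3 * τ)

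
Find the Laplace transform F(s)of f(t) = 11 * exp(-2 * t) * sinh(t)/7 11/(7 * ((s + 2)^2-1))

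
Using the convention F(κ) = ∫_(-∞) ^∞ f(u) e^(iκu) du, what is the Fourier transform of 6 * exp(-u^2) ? 6 * sqrt(pi) * exp(-κ^2/4) 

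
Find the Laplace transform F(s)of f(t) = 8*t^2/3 16/(3*s^3)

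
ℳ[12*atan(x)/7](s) -6*pi*sec(pi*s/2)/(7*s)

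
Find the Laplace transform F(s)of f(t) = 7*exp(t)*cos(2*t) 7*(s - 1)/((s - 1)^2+4)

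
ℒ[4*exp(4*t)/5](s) 4/(5*(s - 4))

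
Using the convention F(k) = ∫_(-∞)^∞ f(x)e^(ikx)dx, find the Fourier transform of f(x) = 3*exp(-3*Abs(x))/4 9/(2*(k^2 + 9))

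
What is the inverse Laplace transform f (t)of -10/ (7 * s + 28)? -10 * exp (-4 * t)/7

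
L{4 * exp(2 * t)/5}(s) 4/(5 * (s - 2))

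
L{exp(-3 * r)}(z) 1/(z + 3)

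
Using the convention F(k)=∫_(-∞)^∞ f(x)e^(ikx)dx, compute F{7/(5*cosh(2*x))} 7*pi/(10*cosh(pi*k/4))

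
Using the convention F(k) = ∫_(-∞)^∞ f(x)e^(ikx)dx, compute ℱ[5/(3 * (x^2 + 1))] 5 * pi * exp(-Abs(k))/3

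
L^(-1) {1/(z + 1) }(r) exp(-r) 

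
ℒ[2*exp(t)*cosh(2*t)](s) 2*(s - 1)/((s - 1)^2 - 4)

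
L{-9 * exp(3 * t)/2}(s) -9/(2 * s - 6)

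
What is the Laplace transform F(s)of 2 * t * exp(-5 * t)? 2/(s + 5)^2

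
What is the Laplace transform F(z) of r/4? 1/(4*z^2) 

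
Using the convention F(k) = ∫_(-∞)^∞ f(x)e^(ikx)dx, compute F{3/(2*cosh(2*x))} 3*pi/(4*cosh(pi*k/4))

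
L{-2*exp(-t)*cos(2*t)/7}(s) 2*(-s - 1)/(7*((s + 1)^2 + 4))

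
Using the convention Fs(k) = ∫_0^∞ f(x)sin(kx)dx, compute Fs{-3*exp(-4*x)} -3*k/(k^2+16)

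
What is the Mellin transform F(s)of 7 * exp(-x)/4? 7 * gamma(s)/4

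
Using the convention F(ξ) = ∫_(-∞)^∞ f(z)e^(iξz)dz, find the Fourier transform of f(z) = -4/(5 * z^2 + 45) -4 * pi * exp(-3 * Abs(ξ))/15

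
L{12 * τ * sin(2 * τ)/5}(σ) 48 * σ/(5 * (σ^2 + 4)^2)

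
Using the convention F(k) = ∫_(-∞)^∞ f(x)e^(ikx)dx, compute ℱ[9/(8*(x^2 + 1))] 9*pi*exp(-Abs(k))/8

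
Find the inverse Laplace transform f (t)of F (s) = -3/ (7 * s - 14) -3 * exp (2 * t)/7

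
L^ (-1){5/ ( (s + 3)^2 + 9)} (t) 5*exp (-3*t)*sin (3*t)/3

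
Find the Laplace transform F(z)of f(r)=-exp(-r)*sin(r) -1/((z + 1)^2 + 1)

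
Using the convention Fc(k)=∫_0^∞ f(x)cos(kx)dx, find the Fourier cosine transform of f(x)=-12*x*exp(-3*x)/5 12*(k^2 - 9)/(5*(k^2 + 9)^2)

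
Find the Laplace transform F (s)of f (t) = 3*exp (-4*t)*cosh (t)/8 3*(s + 4)/ (8*( (s + 4)^2 - 1))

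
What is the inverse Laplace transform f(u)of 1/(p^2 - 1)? sinh(u)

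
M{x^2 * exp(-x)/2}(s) gamma(s + 2)/2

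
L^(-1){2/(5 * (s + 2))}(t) 2 * exp(-2 * t)/5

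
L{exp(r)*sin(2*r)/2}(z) 1/((z - 1)^2 + 4)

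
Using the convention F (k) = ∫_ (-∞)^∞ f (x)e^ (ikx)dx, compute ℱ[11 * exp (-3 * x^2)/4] 11 * sqrt (3) * sqrt (pi) * exp (-k^2/12)/12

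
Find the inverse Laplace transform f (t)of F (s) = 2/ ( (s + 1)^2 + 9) 2 * exp (-t) * sin (3 * t)/3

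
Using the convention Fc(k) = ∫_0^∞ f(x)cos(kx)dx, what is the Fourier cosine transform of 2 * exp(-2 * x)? 4/(k^2 + 4)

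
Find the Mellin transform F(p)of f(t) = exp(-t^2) gamma(p/2)/2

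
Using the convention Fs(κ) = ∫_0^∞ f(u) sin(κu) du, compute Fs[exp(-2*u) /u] atan(κ/2) 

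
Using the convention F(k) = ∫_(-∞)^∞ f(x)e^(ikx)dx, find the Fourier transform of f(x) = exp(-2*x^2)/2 sqrt(2)*sqrt(pi)*exp(-k^2/8)/4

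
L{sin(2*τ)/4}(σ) 1/(2*(σ^2 + 4))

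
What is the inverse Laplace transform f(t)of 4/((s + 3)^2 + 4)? 2 * exp(-3 * t) * sin(2 * t)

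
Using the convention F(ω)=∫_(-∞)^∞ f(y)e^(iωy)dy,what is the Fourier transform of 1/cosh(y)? pi/cosh(pi * ω/2)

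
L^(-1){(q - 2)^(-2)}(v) v * exp(2 * v)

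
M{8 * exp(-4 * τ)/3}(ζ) 2^(3 - 2 * ζ) * gamma(ζ)/3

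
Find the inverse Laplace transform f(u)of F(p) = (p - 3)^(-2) u * exp(3 * u)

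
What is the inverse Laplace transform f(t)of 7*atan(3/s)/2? 7*sin(3*t)/(2*t)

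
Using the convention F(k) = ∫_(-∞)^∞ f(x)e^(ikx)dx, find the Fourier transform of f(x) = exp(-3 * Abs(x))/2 3/(k^2 + 9)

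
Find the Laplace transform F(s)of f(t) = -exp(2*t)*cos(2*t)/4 (2 - s)/(4*((s - 2)^2 + 4))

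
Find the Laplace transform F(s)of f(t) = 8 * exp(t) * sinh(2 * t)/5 16/(5 * ((s - 1)^2 - 4))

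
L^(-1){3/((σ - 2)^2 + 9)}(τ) exp(2 * τ) * sin(3 * τ)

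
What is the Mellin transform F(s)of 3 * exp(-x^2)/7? 3 * gamma(s/2)/14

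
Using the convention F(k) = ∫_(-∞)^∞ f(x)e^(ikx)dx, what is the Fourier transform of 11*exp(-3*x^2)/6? 11*sqrt(3)*sqrt(pi)*exp(-k^2/12)/18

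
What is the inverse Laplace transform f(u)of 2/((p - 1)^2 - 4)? exp(u) * sinh(2 * u)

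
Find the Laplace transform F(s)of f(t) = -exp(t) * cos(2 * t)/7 (1 - s)/(7 * ((s - 1)^2+4))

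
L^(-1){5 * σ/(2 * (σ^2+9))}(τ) 5 * cos(3 * τ)/2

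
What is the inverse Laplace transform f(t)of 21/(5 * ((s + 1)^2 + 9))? 7 * exp(-t) * sin(3 * t)/5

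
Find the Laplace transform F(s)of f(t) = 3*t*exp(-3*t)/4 3/(4*(s + 3)^2)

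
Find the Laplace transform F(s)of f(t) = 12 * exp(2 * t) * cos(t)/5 12 * (s - 2)/(5 * ((s - 2)^2 + 1))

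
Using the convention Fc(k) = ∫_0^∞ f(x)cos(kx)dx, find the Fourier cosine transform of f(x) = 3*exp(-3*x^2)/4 sqrt(3)*sqrt(pi)*exp(-k^2/12)/8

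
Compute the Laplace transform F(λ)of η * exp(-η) (λ + 1)^(-2)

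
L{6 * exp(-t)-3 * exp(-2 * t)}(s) 6/(s + 1)-3/(s + 2)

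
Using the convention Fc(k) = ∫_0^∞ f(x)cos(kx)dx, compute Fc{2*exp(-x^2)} sqrt(pi)*exp(-k^2/4)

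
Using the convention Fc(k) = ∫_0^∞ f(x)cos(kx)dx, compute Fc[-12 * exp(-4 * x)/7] -48/(7 * k^2+112)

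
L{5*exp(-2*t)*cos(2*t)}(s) 5*(s + 2)/((s + 2)^2 + 4)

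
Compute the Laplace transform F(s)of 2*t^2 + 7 7/s + 4/s^3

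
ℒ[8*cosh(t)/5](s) 8*s/(5*(s^2 - 1))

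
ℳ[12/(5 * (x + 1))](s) 12 * pi * csc(pi * s)/5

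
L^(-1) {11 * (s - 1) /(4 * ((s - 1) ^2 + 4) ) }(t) 11 * exp(t) * cos(2 * t) /4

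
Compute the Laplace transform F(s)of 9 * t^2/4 9/(2 * s^3)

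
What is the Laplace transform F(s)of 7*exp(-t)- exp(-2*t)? 7/(s + 1) - 1/(s + 2)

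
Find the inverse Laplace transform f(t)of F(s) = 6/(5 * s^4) t^3/5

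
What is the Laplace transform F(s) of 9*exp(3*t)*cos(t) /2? 9*(s - 3) /(2*((s - 3) ^2 + 1) ) 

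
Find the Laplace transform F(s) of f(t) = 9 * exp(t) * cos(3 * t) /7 9 * (s - 1) /(7 * ((s - 1) ^2 + 9) ) 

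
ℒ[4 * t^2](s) 8/s^3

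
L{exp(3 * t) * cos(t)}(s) (s - 3)/((s - 3)^2+1)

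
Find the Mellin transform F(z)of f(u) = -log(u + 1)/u pi * csc(pi * z)/(z - 1)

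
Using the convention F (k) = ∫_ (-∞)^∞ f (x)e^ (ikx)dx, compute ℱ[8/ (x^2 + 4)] 4 * pi * exp (-2 * Abs (k))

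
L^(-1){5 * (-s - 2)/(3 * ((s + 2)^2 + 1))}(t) -5 * exp(-2 * t) * cos(t)/3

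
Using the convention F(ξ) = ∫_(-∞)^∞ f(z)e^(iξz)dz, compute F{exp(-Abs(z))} 2/(ξ^2 + 1)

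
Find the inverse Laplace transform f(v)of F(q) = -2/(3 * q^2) -2 * v/3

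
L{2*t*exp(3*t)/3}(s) 2/(3*(s - 3)^2)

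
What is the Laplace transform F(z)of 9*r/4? 9/(4*z^2)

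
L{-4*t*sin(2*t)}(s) -16*s/(s^2 + 4)^2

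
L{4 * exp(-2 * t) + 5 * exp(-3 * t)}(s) 4/(s + 2) + 5/(s + 3)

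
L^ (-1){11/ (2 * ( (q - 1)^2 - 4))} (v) 11 * exp (v) * sinh (2 * v)/4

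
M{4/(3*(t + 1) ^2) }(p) -4*pi*(p - 1) /(3*sin(pi*p) ) 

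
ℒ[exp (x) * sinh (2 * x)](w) 2/ ( (w - 1)^2 - 4)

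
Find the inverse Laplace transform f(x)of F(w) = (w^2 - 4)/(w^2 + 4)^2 x * cos(2 * x)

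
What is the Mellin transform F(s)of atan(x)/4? -pi * sec(pi * s/2)/(8 * s)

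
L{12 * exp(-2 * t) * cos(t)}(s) 12 * (s + 2)/((s + 2)^2 + 1)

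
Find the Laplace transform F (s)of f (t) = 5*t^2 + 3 3/s + 10/s^3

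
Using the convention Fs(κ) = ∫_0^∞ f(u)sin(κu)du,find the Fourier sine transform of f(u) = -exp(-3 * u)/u -atan(κ/3)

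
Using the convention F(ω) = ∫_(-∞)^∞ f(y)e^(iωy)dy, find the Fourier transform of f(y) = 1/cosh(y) pi/cosh(pi * ω/2)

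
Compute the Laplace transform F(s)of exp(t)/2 1/(2*(s - 1))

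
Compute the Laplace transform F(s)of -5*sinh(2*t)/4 -5/(2*s^2 - 8)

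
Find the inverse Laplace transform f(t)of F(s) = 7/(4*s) 7/4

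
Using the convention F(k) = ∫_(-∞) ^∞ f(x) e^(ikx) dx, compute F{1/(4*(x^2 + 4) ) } pi*exp(-2*Abs(k) ) /8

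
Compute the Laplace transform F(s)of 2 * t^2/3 4/(3 * s^3)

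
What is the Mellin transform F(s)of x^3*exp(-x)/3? gamma(s + 3)/3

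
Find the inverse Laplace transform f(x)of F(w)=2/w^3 x^2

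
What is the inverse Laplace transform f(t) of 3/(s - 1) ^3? 3*t^2*exp(t) /2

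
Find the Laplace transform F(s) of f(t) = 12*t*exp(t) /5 12/(5*(s - 1) ^2) 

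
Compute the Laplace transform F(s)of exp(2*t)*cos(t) (s - 2)/((s - 2)^2 + 1)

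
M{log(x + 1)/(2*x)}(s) -pi*csc(pi*s)/(2*s - 2)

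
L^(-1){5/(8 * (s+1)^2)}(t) 5 * t * exp(-t)/8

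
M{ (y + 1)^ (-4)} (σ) gamma (σ)*gamma (4 - σ)/6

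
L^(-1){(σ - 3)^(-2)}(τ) τ*exp(3*τ)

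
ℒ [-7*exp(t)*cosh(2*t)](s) 7*(1 - s)/((s - 1)^2 - 4)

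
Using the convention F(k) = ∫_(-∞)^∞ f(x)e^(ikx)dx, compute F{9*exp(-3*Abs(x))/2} 27/(k^2 + 9)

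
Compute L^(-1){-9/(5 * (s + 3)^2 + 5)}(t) -9 * exp(-3 * t) * sin(t)/5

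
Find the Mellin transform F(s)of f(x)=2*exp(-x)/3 2*gamma(s)/3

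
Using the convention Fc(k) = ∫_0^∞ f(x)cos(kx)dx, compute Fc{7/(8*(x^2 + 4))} 7*pi*exp(-2*k)/32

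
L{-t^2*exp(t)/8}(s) -1/(4*(s - 1)^3)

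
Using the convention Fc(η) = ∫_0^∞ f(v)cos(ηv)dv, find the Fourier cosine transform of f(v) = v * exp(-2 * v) (4 - η^2)/(η^2 + 4)^2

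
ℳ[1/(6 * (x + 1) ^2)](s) (-pi * s + pi) /(6 * sin(pi * s) ) 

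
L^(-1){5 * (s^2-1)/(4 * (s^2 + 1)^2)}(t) 5 * t * cos(t)/4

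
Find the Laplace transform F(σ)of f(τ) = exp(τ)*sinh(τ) 1/(σ*(σ - 2))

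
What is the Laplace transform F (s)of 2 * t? 2/s^2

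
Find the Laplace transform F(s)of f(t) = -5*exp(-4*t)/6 -5/(6*s+24)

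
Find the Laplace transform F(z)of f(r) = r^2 2/z^3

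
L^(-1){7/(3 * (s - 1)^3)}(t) 7 * t^2 * exp(t)/6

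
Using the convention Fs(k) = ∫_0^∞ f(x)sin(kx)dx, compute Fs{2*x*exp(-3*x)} 12*k/(k^2 + 9)^2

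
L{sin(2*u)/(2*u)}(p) atan(2/p)/2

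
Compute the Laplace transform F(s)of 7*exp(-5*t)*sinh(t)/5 7/(5*((s + 5)^2 - 1))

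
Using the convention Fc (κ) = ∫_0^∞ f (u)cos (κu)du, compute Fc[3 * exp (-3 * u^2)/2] sqrt (3) * sqrt (pi) * exp (-κ^2/12)/4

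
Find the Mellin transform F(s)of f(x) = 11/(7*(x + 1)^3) 11*pi*(s - 2)*(s - 1)/(14*sin(pi*s))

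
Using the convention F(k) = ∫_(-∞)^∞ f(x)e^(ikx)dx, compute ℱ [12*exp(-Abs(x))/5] 24/(5*(k^2 + 1))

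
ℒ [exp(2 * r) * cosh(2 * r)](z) (z - 2)/(z * (z - 4))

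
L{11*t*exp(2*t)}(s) 11/(s - 2)^2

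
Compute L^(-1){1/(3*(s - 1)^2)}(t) t*exp(t)/3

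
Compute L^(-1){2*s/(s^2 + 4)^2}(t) t*sin(2*t)/2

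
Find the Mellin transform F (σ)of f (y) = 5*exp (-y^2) 5*gamma (σ/2)/2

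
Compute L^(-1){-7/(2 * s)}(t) -7/2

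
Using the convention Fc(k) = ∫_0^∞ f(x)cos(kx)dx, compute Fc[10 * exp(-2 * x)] 20/(k^2 + 4)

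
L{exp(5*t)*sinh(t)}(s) 1/((s - 5)^2 - 1)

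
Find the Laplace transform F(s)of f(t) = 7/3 7/(3*s)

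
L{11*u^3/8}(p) 33/(4*p^4)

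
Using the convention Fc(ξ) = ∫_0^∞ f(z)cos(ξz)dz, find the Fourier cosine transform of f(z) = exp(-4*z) 4/(ξ^2+16)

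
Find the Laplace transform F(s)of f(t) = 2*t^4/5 48/(5*s^5)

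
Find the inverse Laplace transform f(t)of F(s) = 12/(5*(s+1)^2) 12*t*exp(-t)/5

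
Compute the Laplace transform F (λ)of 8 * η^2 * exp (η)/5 16/ (5 * (λ - 1)^3)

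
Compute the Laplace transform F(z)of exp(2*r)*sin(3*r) 3/((z - 2)^2+9)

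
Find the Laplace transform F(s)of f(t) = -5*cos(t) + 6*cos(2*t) 6*s/(s^2 + 4) - 5*s/(s^2 + 1)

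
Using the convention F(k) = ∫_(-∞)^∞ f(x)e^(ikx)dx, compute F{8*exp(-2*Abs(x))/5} 32/(5*(k^2 + 4))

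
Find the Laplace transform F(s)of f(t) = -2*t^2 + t s^(-2) - 4/s^3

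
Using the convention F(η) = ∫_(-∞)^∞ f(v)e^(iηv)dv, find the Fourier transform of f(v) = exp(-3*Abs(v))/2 3/(η^2+9)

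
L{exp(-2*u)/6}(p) 1/(6*(p + 2))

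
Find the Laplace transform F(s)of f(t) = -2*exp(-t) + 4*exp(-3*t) 4/(s + 3) - 2/(s + 1)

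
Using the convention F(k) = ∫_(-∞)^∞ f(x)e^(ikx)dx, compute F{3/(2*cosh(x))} 3*pi/(2*cosh(pi*k/2))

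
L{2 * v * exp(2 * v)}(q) 2/(q - 2)^2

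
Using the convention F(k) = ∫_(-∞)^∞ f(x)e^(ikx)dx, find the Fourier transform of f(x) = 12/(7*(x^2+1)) 12*pi*exp(-Abs(k))/7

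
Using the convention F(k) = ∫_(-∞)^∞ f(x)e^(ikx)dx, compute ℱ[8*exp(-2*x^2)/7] 4*sqrt(2)*sqrt(pi)*exp(-k^2/8)/7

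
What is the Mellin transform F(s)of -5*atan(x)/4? 5*pi*sec(pi*s/2)/(8*s)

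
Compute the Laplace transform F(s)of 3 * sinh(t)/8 3/(8 * (s^2 - 1))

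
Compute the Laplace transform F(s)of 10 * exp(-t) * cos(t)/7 10 * (s + 1)/(7 * ((s + 1)^2 + 1))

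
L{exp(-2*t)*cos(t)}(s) (s + 2)/((s + 2)^2 + 1)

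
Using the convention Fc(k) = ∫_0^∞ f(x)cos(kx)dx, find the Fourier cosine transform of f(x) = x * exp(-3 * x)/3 (9 - k^2)/(3 * (k^2+9)^2)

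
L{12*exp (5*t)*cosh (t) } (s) 12*(s - 5) / ( (s - 5) ^2 - 1) 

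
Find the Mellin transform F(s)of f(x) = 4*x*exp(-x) 4*gamma(s + 1)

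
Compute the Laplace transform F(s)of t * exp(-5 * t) (s+5)^(-2)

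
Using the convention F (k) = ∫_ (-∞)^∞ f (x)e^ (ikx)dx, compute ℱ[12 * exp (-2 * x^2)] 6 * sqrt (2) * sqrt (pi) * exp (-k^2/8)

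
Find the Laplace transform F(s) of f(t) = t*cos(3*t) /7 (s^2 - 9) /(7*(s^2 + 9) ^2) 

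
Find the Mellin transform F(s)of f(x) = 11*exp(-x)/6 11*gamma(s)/6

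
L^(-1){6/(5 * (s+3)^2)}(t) 6 * t * exp(-3 * t)/5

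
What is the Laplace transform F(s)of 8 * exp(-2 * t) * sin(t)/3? 8/(3 * ((s + 2)^2 + 1))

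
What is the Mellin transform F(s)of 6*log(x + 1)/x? -6*pi*csc(pi*s)/(s - 1)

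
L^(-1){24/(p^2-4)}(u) 12*sinh(2*u)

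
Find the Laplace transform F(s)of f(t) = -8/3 -8/(3 * s)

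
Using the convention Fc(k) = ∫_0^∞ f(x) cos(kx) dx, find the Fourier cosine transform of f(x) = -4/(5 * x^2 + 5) -2 * pi * exp(-k) /5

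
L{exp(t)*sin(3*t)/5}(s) 3/(5*((s - 1)^2 + 9))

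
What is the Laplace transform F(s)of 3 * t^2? 6/s^3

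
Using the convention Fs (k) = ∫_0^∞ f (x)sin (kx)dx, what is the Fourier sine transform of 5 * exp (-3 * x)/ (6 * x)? 5 * atan (k/3)/6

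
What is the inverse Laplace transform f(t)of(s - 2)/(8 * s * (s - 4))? exp(2 * t) * cosh(2 * t)/8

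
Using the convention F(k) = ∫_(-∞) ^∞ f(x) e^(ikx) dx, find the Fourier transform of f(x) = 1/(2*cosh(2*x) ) pi/(4*cosh(pi*k/4) ) 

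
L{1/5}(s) 1/(5 * s)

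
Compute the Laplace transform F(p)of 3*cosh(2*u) 3*p/(p^2 - 4)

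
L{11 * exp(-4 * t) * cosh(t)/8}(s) 11 * (s + 4)/(8 * ((s + 4)^2 - 1))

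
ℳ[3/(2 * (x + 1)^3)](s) 3 * pi * (s - 2) * (s - 1)/(4 * sin(pi * s))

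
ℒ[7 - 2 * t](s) 7/s - 2/s^2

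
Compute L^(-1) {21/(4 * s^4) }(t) 7 * t^3/8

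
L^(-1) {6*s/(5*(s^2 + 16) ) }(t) 6*cos(4*t) /5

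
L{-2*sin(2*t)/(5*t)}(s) -2*atan(2/s)/5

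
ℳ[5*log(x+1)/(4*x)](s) -5*pi*csc(pi*s)/(4*s - 4)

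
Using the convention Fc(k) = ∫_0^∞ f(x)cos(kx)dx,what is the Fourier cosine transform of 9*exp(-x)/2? 9/(2*(k^2 + 1))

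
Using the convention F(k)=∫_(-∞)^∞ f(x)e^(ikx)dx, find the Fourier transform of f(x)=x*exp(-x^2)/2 I*sqrt(pi)*k*exp(-k^2/4)/4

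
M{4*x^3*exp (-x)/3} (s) 4*gamma (s + 3)/3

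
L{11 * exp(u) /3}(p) 11/(3 * (p - 1) ) 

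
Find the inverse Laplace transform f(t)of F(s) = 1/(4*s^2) t/4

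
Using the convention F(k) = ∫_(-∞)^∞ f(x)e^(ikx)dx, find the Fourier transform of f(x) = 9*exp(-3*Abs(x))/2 27/(k^2 + 9)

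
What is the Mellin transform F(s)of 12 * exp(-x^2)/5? 6 * gamma(s/2)/5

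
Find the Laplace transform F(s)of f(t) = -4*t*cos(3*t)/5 4*(9 - s^2)/(5*(s^2 + 9)^2)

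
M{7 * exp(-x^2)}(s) 7 * gamma(s/2)/2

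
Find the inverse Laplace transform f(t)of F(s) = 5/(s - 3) 5 * exp(3 * t)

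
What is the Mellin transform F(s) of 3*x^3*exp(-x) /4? 3*gamma(s + 3) /4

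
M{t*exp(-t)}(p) gamma(p + 1)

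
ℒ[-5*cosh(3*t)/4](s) -5*s/(4*s^2-36)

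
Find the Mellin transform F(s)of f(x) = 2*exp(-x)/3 2*gamma(s)/3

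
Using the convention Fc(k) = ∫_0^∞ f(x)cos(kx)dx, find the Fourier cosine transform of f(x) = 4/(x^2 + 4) pi*exp(-2*k)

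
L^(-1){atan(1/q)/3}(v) sin(v)/(3*v)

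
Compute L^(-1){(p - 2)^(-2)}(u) u * exp(2 * u)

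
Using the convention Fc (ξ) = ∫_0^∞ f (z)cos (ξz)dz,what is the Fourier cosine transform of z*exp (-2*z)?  (4 - ξ^2)/ (ξ^2 + 4)^2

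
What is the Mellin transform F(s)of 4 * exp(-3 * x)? 4 * gamma(s)/3^s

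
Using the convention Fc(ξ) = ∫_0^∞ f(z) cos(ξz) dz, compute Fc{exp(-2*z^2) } sqrt(2)*sqrt(pi)*exp(-ξ^2/8) /4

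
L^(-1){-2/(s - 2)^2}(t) -2 * t * exp(2 * t)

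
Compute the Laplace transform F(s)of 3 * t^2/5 6/(5 * s^3)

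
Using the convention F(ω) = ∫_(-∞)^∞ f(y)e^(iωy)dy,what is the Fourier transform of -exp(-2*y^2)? -sqrt(2)*sqrt(pi)*exp(-ω^2/8)/2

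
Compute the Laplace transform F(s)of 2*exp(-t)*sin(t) 2/((s + 1)^2 + 1)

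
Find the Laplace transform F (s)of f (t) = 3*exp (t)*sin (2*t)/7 6/ (7*( (s - 1)^2 + 4))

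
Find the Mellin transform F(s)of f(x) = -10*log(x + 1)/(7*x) 10*pi*csc(pi*s)/(7*(s - 1))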